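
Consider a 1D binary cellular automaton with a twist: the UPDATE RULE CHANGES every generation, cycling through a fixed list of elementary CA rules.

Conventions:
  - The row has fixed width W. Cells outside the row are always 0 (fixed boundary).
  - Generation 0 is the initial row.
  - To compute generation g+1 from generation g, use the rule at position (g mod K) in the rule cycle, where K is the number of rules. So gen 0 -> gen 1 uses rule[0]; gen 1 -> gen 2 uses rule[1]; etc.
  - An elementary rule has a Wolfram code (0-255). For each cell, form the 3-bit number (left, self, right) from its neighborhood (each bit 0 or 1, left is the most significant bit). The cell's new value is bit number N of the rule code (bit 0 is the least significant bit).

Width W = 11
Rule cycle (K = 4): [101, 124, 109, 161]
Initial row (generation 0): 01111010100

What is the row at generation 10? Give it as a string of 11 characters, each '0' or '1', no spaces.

Gen 0: 01111010100
Gen 1 (rule 101): 00001111101
Gen 2 (rule 124): 00001000111
Gen 3 (rule 109): 11101010101
Gen 4 (rule 161): 01010101010
Gen 5 (rule 101): 01111111110
Gen 6 (rule 124): 01000000011
Gen 7 (rule 109): 01011111011
Gen 8 (rule 161): 00101110100
Gen 9 (rule 101): 10110011101
Gen 10 (rule 124): 11111010111

Answer: 11111010111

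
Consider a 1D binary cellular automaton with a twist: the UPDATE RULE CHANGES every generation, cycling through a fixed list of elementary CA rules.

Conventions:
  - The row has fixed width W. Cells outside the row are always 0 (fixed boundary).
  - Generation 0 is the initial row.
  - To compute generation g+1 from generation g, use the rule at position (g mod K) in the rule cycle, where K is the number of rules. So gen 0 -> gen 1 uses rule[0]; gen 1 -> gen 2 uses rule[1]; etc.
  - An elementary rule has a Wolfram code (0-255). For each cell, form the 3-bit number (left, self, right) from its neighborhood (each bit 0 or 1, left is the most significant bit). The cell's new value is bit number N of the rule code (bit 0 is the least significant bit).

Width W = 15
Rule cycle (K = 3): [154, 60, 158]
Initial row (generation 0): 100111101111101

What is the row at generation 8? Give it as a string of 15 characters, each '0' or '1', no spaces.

Gen 0: 100111101111101
Gen 1 (rule 154): 011111001111000
Gen 2 (rule 60): 010000101000100
Gen 3 (rule 158): 111001101101110
Gen 4 (rule 154): 110111001001101
Gen 5 (rule 60): 101100101101011
Gen 6 (rule 158): 101011101001010
Gen 7 (rule 154): 000011000110001
Gen 8 (rule 60): 000010100101001

Answer: 000010100101001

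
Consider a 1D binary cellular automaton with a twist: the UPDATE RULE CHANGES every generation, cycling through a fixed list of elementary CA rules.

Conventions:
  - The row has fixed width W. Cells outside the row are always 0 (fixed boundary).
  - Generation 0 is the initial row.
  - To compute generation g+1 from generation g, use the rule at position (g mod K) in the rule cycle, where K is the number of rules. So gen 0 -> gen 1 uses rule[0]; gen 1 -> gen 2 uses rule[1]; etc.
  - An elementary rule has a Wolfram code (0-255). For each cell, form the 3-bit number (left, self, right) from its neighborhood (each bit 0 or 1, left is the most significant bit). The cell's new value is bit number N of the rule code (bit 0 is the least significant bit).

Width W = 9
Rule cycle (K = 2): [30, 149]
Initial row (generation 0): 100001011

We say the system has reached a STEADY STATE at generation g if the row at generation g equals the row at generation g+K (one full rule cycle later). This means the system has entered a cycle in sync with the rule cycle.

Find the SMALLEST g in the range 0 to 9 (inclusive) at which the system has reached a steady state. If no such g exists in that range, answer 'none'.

Answer: 8

Derivation:
Gen 0: 100001011
Gen 1 (rule 30): 110011010
Gen 2 (rule 149): 001000011
Gen 3 (rule 30): 011100110
Gen 4 (rule 149): 001010001
Gen 5 (rule 30): 011011011
Gen 6 (rule 149): 000000000
Gen 7 (rule 30): 000000000
Gen 8 (rule 149): 111111111
Gen 9 (rule 30): 100000000
Gen 10 (rule 149): 111111111
Gen 11 (rule 30): 100000000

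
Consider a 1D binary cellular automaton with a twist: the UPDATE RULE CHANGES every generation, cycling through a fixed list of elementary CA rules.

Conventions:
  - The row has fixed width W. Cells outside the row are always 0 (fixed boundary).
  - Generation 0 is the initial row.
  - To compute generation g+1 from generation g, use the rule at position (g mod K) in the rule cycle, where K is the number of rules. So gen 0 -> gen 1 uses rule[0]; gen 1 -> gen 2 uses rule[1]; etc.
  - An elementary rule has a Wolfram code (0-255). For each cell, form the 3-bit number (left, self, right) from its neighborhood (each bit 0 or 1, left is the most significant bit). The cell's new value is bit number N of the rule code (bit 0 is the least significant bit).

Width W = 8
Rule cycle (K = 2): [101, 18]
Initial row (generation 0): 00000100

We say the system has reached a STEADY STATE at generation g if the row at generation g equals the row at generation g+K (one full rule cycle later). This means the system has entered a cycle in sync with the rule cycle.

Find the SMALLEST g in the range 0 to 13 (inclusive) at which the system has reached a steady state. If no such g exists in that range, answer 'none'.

Gen 0: 00000100
Gen 1 (rule 101): 11110101
Gen 2 (rule 18): 00000000
Gen 3 (rule 101): 11111111
Gen 4 (rule 18): 00000000
Gen 5 (rule 101): 11111111
Gen 6 (rule 18): 00000000
Gen 7 (rule 101): 11111111
Gen 8 (rule 18): 00000000
Gen 9 (rule 101): 11111111
Gen 10 (rule 18): 00000000
Gen 11 (rule 101): 11111111
Gen 12 (rule 18): 00000000
Gen 13 (rule 101): 11111111
Gen 14 (rule 18): 00000000
Gen 15 (rule 101): 11111111

Answer: 2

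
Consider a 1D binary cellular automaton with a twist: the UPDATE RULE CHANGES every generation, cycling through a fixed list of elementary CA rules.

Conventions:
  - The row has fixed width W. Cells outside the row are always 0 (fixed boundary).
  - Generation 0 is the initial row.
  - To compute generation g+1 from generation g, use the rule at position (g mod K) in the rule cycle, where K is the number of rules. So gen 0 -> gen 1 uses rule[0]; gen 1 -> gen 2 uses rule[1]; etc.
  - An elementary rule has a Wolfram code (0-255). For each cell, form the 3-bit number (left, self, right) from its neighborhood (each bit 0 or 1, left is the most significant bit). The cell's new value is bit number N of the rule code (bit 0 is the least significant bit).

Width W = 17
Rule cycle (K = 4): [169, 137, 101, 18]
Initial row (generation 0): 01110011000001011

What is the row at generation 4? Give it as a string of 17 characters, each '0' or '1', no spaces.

Answer: 10110000110000000

Derivation:
Gen 0: 01110011000001011
Gen 1 (rule 169): 01100010011100110
Gen 2 (rule 137): 01001000011000100
Gen 3 (rule 101): 01001011001010101
Gen 4 (rule 18): 10110000110000000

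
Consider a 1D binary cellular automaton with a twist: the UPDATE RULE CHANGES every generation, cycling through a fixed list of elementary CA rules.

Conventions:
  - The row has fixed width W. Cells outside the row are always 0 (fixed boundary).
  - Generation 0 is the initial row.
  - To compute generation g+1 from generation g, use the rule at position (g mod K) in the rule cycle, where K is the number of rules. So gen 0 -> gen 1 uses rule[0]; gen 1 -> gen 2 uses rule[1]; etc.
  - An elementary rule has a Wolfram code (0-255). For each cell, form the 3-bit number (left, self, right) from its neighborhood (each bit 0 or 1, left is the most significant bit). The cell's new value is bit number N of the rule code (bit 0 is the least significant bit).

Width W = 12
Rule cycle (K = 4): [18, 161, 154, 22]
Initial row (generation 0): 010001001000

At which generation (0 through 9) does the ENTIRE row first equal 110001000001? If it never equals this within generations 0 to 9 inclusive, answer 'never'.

Answer: 4

Derivation:
Gen 0: 010001001000
Gen 1 (rule 18): 101010110100
Gen 2 (rule 161): 010101001001
Gen 3 (rule 154): 100000110110
Gen 4 (rule 22): 110001000001
Gen 5 (rule 18): 001010100010
Gen 6 (rule 161): 100101001000
Gen 7 (rule 154): 011000110100
Gen 8 (rule 22): 100101000110
Gen 9 (rule 18): 011000101001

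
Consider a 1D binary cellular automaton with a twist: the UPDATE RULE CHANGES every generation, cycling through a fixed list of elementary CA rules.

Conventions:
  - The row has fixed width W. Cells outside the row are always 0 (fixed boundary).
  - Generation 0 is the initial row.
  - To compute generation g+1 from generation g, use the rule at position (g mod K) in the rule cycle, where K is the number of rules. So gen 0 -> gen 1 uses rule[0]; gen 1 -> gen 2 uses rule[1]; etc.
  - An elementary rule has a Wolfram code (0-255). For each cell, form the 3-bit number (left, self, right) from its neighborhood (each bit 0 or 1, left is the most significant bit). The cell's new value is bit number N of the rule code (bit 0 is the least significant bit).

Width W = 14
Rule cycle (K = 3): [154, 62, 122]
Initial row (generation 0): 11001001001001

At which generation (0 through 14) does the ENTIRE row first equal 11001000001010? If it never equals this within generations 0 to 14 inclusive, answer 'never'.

Answer: never

Derivation:
Gen 0: 11001001001001
Gen 1 (rule 154): 10110110110110
Gen 2 (rule 62): 11101101101101
Gen 3 (rule 122): 10111111111110
Gen 4 (rule 154): 00111111111101
Gen 5 (rule 62): 01100000000011
Gen 6 (rule 122): 11110000000111
Gen 7 (rule 154): 11101000001110
Gen 8 (rule 62): 10011100011001
Gen 9 (rule 122): 01110110111110
Gen 10 (rule 154): 11100100111101
Gen 11 (rule 62): 10011111100011
Gen 12 (rule 122): 01110000110111
Gen 13 (rule 154): 11101001100110
Gen 14 (rule 62): 10011111011101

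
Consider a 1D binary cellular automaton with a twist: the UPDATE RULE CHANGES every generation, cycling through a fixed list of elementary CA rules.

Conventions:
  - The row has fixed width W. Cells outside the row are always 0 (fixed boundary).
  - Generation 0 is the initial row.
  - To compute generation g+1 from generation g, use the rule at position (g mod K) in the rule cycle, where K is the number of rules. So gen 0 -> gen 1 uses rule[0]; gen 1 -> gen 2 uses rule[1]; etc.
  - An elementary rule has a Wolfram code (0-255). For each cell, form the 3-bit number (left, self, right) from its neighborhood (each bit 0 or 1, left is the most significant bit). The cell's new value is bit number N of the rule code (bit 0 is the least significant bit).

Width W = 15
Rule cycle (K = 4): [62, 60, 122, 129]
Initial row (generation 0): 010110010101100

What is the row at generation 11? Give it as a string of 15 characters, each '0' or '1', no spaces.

Answer: 010101011111101

Derivation:
Gen 0: 010110010101100
Gen 1 (rule 62): 111101111111010
Gen 2 (rule 60): 100011000000111
Gen 3 (rule 122): 010111100001101
Gen 4 (rule 129): 000011001100000
Gen 5 (rule 62): 000110111010000
Gen 6 (rule 60): 000101100111000
Gen 7 (rule 122): 001011111101100
Gen 8 (rule 129): 100001111000001
Gen 9 (rule 62): 110011000100011
Gen 10 (rule 60): 101010100110010
Gen 11 (rule 122): 010101011111101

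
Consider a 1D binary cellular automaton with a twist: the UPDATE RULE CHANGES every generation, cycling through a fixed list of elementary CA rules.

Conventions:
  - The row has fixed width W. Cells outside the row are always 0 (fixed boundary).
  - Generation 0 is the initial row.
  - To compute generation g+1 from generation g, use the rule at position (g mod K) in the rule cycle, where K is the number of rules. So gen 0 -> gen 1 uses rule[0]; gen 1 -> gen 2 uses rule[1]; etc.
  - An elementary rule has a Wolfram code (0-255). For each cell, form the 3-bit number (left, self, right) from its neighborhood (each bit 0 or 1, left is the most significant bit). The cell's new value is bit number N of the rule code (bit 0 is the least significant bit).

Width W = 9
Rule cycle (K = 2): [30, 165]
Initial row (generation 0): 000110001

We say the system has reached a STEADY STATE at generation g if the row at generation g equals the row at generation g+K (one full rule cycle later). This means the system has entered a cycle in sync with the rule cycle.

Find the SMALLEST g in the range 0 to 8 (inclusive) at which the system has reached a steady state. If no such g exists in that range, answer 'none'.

Gen 0: 000110001
Gen 1 (rule 30): 001101011
Gen 2 (rule 165): 100011100
Gen 3 (rule 30): 110110010
Gen 4 (rule 165): 001000010
Gen 5 (rule 30): 011100111
Gen 6 (rule 165): 001000010
Gen 7 (rule 30): 011100111
Gen 8 (rule 165): 001000010
Gen 9 (rule 30): 011100111
Gen 10 (rule 165): 001000010

Answer: 4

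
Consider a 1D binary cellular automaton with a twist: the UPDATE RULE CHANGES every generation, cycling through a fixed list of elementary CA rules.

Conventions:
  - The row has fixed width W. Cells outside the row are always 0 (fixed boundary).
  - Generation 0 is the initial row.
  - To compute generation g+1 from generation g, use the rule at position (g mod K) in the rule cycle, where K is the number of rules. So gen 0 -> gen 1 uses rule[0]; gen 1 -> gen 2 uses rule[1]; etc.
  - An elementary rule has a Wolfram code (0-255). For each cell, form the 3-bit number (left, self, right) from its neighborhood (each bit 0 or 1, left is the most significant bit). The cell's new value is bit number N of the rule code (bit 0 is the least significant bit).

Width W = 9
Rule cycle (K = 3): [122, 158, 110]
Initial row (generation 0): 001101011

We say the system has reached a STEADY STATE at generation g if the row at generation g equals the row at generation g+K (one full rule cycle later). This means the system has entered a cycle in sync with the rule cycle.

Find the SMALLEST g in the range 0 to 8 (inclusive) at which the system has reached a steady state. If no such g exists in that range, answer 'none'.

Gen 0: 001101011
Gen 1 (rule 122): 011110111
Gen 2 (rule 158): 111100110
Gen 3 (rule 110): 100101110
Gen 4 (rule 122): 011011011
Gen 5 (rule 158): 110010010
Gen 6 (rule 110): 110110110
Gen 7 (rule 122): 111111111
Gen 8 (rule 158): 111111110
Gen 9 (rule 110): 100000010
Gen 10 (rule 122): 010000101
Gen 11 (rule 158): 111001101

Answer: none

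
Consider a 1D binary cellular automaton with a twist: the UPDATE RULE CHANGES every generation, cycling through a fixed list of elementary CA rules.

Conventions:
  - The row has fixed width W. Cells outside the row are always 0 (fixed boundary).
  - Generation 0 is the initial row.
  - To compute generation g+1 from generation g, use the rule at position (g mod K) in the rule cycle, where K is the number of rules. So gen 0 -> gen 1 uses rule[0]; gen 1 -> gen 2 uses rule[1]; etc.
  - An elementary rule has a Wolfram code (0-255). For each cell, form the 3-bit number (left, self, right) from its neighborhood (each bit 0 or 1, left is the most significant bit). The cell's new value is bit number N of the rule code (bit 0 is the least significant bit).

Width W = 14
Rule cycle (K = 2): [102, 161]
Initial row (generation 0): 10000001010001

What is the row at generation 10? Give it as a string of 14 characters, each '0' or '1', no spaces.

Gen 0: 10000001010001
Gen 1 (rule 102): 10000011110011
Gen 2 (rule 161): 00111001100000
Gen 3 (rule 102): 01001010100000
Gen 4 (rule 161): 00000101001111
Gen 5 (rule 102): 00001111010001
Gen 6 (rule 161): 11100110100100
Gen 7 (rule 102): 00101011101100
Gen 8 (rule 161): 10010101010001
Gen 9 (rule 102): 10111111110011
Gen 10 (rule 161): 01011111100000

Answer: 01011111100000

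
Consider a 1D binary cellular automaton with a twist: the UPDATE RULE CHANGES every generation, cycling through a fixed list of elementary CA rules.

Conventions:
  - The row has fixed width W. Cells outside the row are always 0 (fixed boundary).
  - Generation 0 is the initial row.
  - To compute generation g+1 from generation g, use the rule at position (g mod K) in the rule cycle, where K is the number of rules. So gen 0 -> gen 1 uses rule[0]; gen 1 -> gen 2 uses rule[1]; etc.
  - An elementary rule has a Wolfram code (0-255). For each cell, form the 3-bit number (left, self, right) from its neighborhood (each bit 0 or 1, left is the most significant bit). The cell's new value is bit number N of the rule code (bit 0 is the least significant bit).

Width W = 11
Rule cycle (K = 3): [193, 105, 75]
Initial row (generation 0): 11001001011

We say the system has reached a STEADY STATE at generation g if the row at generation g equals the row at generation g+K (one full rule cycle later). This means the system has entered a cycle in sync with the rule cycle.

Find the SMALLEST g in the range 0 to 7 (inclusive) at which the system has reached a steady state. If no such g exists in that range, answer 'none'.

Gen 0: 11001001011
Gen 1 (rule 193): 01000000001
Gen 2 (rule 105): 00011111100
Gen 3 (rule 75): 11110000101
Gen 4 (rule 193): 01110110000
Gen 5 (rule 105): 01011110111
Gen 6 (rule 75): 10010010101
Gen 7 (rule 193): 00000000000
Gen 8 (rule 105): 11111111111
Gen 9 (rule 75): 10000000001
Gen 10 (rule 193): 00111111100

Answer: none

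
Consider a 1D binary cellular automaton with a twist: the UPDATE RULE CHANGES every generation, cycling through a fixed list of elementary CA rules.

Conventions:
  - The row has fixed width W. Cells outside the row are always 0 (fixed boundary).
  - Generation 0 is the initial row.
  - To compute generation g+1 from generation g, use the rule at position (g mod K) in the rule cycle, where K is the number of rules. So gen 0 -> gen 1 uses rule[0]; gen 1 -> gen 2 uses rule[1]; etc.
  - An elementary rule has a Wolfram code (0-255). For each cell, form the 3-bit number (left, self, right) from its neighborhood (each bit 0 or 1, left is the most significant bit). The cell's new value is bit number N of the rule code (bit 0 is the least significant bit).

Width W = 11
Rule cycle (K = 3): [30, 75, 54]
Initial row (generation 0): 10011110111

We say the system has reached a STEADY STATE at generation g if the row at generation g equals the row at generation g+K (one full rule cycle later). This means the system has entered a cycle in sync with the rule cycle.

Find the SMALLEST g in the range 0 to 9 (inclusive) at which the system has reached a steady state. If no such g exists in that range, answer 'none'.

Gen 0: 10011110111
Gen 1 (rule 30): 11110000100
Gen 2 (rule 75): 10010111001
Gen 3 (rule 54): 11111000111
Gen 4 (rule 30): 10000101100
Gen 5 (rule 75): 00111001101
Gen 6 (rule 54): 01000110011
Gen 7 (rule 30): 11101101110
Gen 8 (rule 75): 10101101010
Gen 9 (rule 54): 11110011111
Gen 10 (rule 30): 10001110000
Gen 11 (rule 75): 00111010111
Gen 12 (rule 54): 01000111000

Answer: none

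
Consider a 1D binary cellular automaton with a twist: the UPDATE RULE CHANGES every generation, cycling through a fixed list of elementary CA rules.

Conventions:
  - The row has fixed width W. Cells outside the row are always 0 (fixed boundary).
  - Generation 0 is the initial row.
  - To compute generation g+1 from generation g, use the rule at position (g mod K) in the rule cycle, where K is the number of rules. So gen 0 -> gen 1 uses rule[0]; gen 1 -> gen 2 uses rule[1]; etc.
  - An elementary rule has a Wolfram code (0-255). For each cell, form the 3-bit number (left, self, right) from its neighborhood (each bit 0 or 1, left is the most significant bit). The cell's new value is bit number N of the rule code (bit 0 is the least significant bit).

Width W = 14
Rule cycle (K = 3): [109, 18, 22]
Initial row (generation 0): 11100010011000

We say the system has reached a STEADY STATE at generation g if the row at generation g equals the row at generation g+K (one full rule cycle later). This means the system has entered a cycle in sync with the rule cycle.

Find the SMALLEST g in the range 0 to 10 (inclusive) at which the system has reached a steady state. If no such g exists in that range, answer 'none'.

Answer: 2

Derivation:
Gen 0: 11100010011000
Gen 1 (rule 109): 10101010011011
Gen 2 (rule 18): 00000001100000
Gen 3 (rule 22): 00000010010000
Gen 4 (rule 109): 11111010010111
Gen 5 (rule 18): 00000001100000
Gen 6 (rule 22): 00000010010000
Gen 7 (rule 109): 11111010010111
Gen 8 (rule 18): 00000001100000
Gen 9 (rule 22): 00000010010000
Gen 10 (rule 109): 11111010010111
Gen 11 (rule 18): 00000001100000
Gen 12 (rule 22): 00000010010000
Gen 13 (rule 109): 11111010010111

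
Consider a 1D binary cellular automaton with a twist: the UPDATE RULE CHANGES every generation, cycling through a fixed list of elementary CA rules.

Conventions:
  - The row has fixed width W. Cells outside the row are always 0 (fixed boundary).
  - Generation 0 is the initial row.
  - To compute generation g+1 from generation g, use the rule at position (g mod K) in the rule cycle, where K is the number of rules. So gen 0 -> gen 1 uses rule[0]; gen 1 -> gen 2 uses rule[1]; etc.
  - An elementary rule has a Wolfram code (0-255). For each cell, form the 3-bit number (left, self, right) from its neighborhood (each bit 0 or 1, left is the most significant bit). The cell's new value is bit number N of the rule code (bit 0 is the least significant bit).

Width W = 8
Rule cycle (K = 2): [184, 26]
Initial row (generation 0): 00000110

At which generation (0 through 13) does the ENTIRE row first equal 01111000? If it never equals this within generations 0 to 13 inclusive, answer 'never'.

Answer: never

Derivation:
Gen 0: 00000110
Gen 1 (rule 184): 00000101
Gen 2 (rule 26): 00001000
Gen 3 (rule 184): 00000100
Gen 4 (rule 26): 00001010
Gen 5 (rule 184): 00000101
Gen 6 (rule 26): 00001000
Gen 7 (rule 184): 00000100
Gen 8 (rule 26): 00001010
Gen 9 (rule 184): 00000101
Gen 10 (rule 26): 00001000
Gen 11 (rule 184): 00000100
Gen 12 (rule 26): 00001010
Gen 13 (rule 184): 00000101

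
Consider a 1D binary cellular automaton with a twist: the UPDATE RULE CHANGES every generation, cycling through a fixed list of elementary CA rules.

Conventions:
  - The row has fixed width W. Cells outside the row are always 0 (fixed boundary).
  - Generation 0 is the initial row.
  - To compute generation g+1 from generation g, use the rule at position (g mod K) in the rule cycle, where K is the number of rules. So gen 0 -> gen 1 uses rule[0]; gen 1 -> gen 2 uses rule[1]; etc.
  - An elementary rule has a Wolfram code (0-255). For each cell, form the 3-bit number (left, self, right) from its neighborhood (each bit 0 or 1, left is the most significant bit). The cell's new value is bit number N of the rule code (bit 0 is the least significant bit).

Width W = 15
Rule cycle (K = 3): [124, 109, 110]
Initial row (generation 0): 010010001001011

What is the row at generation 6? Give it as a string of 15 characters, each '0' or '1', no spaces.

Answer: 111011001101011

Derivation:
Gen 0: 010010001001011
Gen 1 (rule 124): 011011001101111
Gen 2 (rule 109): 011111001111001
Gen 3 (rule 110): 110001011001011
Gen 4 (rule 124): 111001111101111
Gen 5 (rule 109): 101001000111001
Gen 6 (rule 110): 111011001101011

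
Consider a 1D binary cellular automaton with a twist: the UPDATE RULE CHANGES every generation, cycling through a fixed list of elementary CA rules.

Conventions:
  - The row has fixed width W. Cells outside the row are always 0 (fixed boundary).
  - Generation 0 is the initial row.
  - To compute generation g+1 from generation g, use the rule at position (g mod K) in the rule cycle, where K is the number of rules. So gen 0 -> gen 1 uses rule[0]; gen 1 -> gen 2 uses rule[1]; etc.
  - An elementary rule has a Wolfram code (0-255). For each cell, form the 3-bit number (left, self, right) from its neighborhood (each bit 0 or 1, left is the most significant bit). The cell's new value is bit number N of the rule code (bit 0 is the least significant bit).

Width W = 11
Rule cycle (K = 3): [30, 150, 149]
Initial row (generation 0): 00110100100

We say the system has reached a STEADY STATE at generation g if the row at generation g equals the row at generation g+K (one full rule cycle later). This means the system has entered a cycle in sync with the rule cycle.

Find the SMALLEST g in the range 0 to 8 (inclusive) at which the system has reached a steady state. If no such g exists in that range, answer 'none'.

Answer: none

Derivation:
Gen 0: 00110100100
Gen 1 (rule 30): 01100111110
Gen 2 (rule 150): 10011011101
Gen 3 (rule 149): 11000001001
Gen 4 (rule 30): 10100011111
Gen 5 (rule 150): 10110101110
Gen 6 (rule 149): 10000100101
Gen 7 (rule 30): 11001111101
Gen 8 (rule 150): 00110111001
Gen 9 (rule 149): 10000010101
Gen 10 (rule 30): 11000110101
Gen 11 (rule 150): 00101000101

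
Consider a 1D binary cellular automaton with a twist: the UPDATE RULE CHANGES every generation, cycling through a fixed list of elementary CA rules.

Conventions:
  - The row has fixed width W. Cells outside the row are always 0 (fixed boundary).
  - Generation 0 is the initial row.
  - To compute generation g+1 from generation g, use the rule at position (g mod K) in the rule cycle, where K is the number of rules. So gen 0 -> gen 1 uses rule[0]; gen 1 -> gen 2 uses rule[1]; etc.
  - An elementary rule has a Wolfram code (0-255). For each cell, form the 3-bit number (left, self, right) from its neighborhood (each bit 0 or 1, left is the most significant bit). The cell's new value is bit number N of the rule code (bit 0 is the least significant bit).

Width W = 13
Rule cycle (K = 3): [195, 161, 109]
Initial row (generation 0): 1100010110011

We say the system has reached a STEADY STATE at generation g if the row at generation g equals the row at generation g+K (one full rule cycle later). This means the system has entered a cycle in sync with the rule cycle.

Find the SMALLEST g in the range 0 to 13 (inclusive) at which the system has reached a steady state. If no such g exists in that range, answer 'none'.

Gen 0: 1100010110011
Gen 1 (rule 195): 0101100010101
Gen 2 (rule 161): 0010001001010
Gen 3 (rule 109): 1010101001110
Gen 4 (rule 195): 0000000010110
Gen 5 (rule 161): 1111111001000
Gen 6 (rule 109): 1000001001011
Gen 7 (rule 195): 0011110010001
Gen 8 (rule 161): 1001100000100
Gen 9 (rule 109): 1001101110101
Gen 10 (rule 195): 0010100110000
Gen 11 (rule 161): 1001000000111
Gen 12 (rule 109): 1001011110101
Gen 13 (rule 195): 0010001110000
Gen 14 (rule 161): 1000100100111
Gen 15 (rule 109): 1010100100101
Gen 16 (rule 195): 0000001001000

Answer: none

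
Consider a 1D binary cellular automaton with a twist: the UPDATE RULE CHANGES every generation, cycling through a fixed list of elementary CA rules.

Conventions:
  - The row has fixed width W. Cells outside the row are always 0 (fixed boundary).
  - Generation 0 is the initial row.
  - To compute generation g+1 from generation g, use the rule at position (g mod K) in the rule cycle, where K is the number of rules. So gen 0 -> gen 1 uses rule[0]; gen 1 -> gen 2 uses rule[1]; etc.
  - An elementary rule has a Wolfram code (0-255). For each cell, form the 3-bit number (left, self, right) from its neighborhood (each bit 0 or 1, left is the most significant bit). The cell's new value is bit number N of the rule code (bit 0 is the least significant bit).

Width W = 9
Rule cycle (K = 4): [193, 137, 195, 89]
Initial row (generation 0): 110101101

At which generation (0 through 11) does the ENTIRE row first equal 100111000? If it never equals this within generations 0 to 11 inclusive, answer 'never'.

Answer: never

Derivation:
Gen 0: 110101101
Gen 1 (rule 193): 010000100
Gen 2 (rule 137): 000110001
Gen 3 (rule 195): 111010110
Gen 4 (rule 89): 101000111
Gen 5 (rule 193): 000010011
Gen 6 (rule 137): 111000010
Gen 7 (rule 195): 011011100
Gen 8 (rule 89): 011010111
Gen 9 (rule 193): 001000011
Gen 10 (rule 137): 100011010
Gen 11 (rule 195): 001101000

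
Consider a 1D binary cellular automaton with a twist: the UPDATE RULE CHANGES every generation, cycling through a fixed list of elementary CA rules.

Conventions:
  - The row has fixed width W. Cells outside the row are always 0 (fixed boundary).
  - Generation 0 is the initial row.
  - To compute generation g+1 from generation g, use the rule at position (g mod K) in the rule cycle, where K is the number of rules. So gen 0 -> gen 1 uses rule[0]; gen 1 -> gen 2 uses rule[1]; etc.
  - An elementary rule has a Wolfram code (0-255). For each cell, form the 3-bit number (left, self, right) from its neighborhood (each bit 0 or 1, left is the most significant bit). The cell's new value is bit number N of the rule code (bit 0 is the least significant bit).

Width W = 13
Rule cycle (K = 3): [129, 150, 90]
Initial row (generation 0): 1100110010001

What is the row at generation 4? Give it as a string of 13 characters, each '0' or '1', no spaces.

Answer: 1111111000000

Derivation:
Gen 0: 1100110010001
Gen 1 (rule 129): 0000000000100
Gen 2 (rule 150): 0000000001110
Gen 3 (rule 90): 0000000011011
Gen 4 (rule 129): 1111111000000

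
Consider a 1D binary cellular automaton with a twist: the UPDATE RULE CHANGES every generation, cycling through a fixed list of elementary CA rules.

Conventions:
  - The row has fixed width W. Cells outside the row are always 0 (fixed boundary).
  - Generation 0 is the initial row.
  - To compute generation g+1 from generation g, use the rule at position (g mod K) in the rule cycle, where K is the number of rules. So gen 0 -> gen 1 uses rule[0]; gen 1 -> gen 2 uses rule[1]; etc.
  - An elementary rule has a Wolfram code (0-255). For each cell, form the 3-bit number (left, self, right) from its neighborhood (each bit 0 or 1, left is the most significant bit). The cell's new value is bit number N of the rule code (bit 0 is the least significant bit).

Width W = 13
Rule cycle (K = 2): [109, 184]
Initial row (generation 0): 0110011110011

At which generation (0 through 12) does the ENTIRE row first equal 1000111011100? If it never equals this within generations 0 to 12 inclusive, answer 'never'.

Gen 0: 0110011110011
Gen 1 (rule 109): 0110010010011
Gen 2 (rule 184): 0101001001010
Gen 3 (rule 109): 0111001001110
Gen 4 (rule 184): 0110100101101
Gen 5 (rule 109): 0111100111111
Gen 6 (rule 184): 0111010111110
Gen 7 (rule 109): 0101111100010
Gen 8 (rule 184): 0011111010001
Gen 9 (rule 109): 1010001110101
Gen 10 (rule 184): 0101001101010
Gen 11 (rule 109): 0111001111110
Gen 12 (rule 184): 0110101111101

Answer: never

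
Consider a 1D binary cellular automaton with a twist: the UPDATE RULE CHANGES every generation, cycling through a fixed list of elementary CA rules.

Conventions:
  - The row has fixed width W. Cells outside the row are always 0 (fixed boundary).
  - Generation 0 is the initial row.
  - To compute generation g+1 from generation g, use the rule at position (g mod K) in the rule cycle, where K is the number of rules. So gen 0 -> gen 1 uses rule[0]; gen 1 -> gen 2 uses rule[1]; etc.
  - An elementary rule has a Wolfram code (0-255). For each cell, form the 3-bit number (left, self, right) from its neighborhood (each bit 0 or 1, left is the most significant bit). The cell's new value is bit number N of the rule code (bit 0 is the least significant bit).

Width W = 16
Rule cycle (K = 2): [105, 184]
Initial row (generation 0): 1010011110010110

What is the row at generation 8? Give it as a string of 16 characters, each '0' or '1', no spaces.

Gen 0: 1010011110010110
Gen 1 (rule 105): 0100010010001110
Gen 2 (rule 184): 0010001001001101
Gen 3 (rule 105): 1000100000001110
Gen 4 (rule 184): 0100010000001101
Gen 5 (rule 105): 0001000111101110
Gen 6 (rule 184): 0000100111011101
Gen 7 (rule 105): 1110000101110110
Gen 8 (rule 184): 1101000011101101

Answer: 1101000011101101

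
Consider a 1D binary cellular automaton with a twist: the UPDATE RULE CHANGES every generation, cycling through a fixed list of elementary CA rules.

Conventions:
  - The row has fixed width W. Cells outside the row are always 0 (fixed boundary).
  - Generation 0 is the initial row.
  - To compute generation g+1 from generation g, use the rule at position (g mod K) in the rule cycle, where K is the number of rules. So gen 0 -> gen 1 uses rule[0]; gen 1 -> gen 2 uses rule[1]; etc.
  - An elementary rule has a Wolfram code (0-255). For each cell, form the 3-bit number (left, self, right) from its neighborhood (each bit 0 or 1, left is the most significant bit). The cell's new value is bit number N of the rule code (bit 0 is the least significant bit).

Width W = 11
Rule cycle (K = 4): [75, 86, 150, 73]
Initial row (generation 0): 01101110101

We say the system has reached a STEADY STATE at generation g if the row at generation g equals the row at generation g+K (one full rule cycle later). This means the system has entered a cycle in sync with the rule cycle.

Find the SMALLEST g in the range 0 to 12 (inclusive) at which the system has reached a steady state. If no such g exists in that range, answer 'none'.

Answer: none

Derivation:
Gen 0: 01101110101
Gen 1 (rule 75): 11101010000
Gen 2 (rule 86): 00101011000
Gen 3 (rule 150): 01101000100
Gen 4 (rule 73): 01100010001
Gen 5 (rule 75): 11101100110
Gen 6 (rule 86): 00100111011
Gen 7 (rule 150): 01111010000
Gen 8 (rule 73): 01001000111
Gen 9 (rule 75): 10010011101
Gen 10 (rule 86): 11111100101
Gen 11 (rule 150): 01111011101
Gen 12 (rule 73): 01001010100
Gen 13 (rule 75): 10010000001
Gen 14 (rule 86): 11111000011
Gen 15 (rule 150): 01110100100
Gen 16 (rule 73): 01010000001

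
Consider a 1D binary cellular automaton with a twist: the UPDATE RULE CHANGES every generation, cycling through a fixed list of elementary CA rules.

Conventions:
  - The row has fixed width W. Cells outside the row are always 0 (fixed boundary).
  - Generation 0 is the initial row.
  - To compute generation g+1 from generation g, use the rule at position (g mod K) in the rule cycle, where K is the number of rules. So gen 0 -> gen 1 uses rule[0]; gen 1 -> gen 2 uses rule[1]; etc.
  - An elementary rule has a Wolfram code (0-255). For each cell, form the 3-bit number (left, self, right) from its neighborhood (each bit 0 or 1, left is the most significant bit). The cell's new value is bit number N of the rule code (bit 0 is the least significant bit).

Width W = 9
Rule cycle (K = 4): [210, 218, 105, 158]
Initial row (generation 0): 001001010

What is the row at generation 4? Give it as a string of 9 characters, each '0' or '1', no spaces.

Answer: 001101010

Derivation:
Gen 0: 001001010
Gen 1 (rule 210): 010110001
Gen 2 (rule 218): 100111010
Gen 3 (rule 105): 000101100
Gen 4 (rule 158): 001101010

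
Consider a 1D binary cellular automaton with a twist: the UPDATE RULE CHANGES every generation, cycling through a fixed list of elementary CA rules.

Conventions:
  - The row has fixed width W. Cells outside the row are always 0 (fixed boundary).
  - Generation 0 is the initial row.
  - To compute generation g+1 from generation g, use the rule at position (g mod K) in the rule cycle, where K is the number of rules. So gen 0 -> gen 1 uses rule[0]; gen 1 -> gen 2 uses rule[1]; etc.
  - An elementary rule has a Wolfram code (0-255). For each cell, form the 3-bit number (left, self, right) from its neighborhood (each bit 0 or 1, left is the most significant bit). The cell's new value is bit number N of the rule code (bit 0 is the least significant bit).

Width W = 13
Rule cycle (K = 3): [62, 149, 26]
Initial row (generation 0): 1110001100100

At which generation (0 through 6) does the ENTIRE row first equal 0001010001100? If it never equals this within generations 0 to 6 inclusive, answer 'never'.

Gen 0: 1110001100100
Gen 1 (rule 62): 1001011011110
Gen 2 (rule 149): 1101000001101
Gen 3 (rule 26): 1000100011000
Gen 4 (rule 62): 1101110110100
Gen 5 (rule 149): 0000100000111
Gen 6 (rule 26): 0001010001100

Answer: 6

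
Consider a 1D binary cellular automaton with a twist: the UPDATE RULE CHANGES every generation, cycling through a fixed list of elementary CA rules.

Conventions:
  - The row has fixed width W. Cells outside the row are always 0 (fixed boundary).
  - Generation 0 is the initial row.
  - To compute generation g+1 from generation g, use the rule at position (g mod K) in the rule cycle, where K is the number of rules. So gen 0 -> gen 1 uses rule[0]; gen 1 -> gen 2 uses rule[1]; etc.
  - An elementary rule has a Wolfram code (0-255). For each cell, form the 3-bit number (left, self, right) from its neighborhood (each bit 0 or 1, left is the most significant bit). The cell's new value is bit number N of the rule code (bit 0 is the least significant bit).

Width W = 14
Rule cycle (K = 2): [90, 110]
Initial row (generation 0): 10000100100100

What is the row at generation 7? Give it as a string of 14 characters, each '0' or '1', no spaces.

Gen 0: 10000100100100
Gen 1 (rule 90): 01001011011010
Gen 2 (rule 110): 11011111111110
Gen 3 (rule 90): 11010000000011
Gen 4 (rule 110): 11110000000111
Gen 5 (rule 90): 10011000001101
Gen 6 (rule 110): 10111000011111
Gen 7 (rule 90): 00101100110001

Answer: 00101100110001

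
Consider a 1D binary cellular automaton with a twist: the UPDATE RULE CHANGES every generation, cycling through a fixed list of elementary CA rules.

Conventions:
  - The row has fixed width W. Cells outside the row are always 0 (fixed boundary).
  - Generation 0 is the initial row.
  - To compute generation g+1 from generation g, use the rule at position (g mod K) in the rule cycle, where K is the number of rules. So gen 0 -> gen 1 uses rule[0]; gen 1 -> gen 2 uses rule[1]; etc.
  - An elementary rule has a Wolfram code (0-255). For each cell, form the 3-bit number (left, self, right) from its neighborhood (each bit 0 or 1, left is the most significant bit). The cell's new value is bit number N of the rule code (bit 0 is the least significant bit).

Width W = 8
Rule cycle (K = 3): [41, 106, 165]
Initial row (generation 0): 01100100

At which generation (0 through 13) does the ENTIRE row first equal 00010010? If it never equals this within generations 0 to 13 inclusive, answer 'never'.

Answer: never

Derivation:
Gen 0: 01100100
Gen 1 (rule 41): 01000001
Gen 2 (rule 106): 10000010
Gen 3 (rule 165): 10111010
Gen 4 (rule 41): 01100100
Gen 5 (rule 106): 11101000
Gen 6 (rule 165): 01011011
Gen 7 (rule 41): 00110110
Gen 8 (rule 106): 01111110
Gen 9 (rule 165): 00111100
Gen 10 (rule 41): 10100001
Gen 11 (rule 106): 01000010
Gen 12 (rule 165): 01011010
Gen 13 (rule 41): 00110100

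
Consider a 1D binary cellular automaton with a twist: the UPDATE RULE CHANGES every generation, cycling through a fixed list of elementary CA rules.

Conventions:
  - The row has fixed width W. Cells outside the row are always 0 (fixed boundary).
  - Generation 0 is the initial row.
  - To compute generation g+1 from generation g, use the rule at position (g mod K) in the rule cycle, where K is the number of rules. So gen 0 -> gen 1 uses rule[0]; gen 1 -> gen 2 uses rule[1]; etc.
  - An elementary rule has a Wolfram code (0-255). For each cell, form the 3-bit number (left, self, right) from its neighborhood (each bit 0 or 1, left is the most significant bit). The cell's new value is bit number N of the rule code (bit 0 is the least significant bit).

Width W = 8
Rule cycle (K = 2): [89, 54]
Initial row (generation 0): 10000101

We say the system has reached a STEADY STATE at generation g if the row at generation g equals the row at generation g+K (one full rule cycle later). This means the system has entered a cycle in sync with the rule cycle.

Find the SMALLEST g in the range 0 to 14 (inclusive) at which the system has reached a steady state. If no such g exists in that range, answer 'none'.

Gen 0: 10000101
Gen 1 (rule 89): 01110000
Gen 2 (rule 54): 10001000
Gen 3 (rule 89): 01100111
Gen 4 (rule 54): 10011000
Gen 5 (rule 89): 01011111
Gen 6 (rule 54): 11100000
Gen 7 (rule 89): 10111111
Gen 8 (rule 54): 11000000
Gen 9 (rule 89): 11111111
Gen 10 (rule 54): 00000000
Gen 11 (rule 89): 11111111
Gen 12 (rule 54): 00000000
Gen 13 (rule 89): 11111111
Gen 14 (rule 54): 00000000
Gen 15 (rule 89): 11111111
Gen 16 (rule 54): 00000000

Answer: 9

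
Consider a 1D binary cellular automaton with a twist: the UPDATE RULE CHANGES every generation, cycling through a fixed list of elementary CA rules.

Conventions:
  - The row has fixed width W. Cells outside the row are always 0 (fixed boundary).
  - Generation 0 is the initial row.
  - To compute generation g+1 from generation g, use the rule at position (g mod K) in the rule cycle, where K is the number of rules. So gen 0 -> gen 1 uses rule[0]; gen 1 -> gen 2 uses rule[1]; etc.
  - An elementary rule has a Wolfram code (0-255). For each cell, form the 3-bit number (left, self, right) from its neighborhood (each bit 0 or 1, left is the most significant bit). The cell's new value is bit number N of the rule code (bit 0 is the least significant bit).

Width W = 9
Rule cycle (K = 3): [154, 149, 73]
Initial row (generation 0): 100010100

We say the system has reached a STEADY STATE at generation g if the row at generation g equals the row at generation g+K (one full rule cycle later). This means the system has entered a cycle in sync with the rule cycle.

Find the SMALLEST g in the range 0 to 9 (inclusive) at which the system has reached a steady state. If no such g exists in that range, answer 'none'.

Gen 0: 100010100
Gen 1 (rule 154): 010100010
Gen 2 (rule 149): 010111011
Gen 3 (rule 73): 000101011
Gen 4 (rule 154): 001000010
Gen 5 (rule 149): 101111011
Gen 6 (rule 73): 001001011
Gen 7 (rule 154): 010110010
Gen 8 (rule 149): 010001011
Gen 9 (rule 73): 000100011
Gen 10 (rule 154): 001010110
Gen 11 (rule 149): 101010001
Gen 12 (rule 73): 000000100

Answer: none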